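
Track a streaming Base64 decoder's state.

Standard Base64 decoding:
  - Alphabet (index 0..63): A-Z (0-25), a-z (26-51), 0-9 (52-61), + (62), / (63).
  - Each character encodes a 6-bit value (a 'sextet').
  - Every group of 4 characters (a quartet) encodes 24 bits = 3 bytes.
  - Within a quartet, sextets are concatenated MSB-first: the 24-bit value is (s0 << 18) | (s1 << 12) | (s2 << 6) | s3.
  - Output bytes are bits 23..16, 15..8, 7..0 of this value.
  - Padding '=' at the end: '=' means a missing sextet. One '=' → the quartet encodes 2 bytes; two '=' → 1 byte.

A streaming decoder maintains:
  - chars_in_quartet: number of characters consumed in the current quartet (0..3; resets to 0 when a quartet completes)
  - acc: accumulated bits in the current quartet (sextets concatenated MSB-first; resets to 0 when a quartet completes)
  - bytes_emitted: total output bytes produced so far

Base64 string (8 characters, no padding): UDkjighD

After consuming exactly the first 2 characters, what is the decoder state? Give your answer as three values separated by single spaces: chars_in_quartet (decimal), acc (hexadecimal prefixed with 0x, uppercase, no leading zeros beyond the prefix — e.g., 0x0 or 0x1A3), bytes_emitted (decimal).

After char 0 ('U'=20): chars_in_quartet=1 acc=0x14 bytes_emitted=0
After char 1 ('D'=3): chars_in_quartet=2 acc=0x503 bytes_emitted=0

Answer: 2 0x503 0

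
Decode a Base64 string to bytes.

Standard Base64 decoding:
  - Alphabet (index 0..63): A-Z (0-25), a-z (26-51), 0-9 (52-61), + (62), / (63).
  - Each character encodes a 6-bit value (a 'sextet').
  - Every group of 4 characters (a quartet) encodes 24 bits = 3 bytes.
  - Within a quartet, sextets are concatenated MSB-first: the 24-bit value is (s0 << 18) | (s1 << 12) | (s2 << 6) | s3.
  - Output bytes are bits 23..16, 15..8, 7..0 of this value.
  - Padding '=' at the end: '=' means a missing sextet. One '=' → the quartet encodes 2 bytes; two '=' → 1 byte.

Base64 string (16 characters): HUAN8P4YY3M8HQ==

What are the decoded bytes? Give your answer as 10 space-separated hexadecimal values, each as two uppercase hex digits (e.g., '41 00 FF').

After char 0 ('H'=7): chars_in_quartet=1 acc=0x7 bytes_emitted=0
After char 1 ('U'=20): chars_in_quartet=2 acc=0x1D4 bytes_emitted=0
After char 2 ('A'=0): chars_in_quartet=3 acc=0x7500 bytes_emitted=0
After char 3 ('N'=13): chars_in_quartet=4 acc=0x1D400D -> emit 1D 40 0D, reset; bytes_emitted=3
After char 4 ('8'=60): chars_in_quartet=1 acc=0x3C bytes_emitted=3
After char 5 ('P'=15): chars_in_quartet=2 acc=0xF0F bytes_emitted=3
After char 6 ('4'=56): chars_in_quartet=3 acc=0x3C3F8 bytes_emitted=3
After char 7 ('Y'=24): chars_in_quartet=4 acc=0xF0FE18 -> emit F0 FE 18, reset; bytes_emitted=6
After char 8 ('Y'=24): chars_in_quartet=1 acc=0x18 bytes_emitted=6
After char 9 ('3'=55): chars_in_quartet=2 acc=0x637 bytes_emitted=6
After char 10 ('M'=12): chars_in_quartet=3 acc=0x18DCC bytes_emitted=6
After char 11 ('8'=60): chars_in_quartet=4 acc=0x63733C -> emit 63 73 3C, reset; bytes_emitted=9
After char 12 ('H'=7): chars_in_quartet=1 acc=0x7 bytes_emitted=9
After char 13 ('Q'=16): chars_in_quartet=2 acc=0x1D0 bytes_emitted=9
Padding '==': partial quartet acc=0x1D0 -> emit 1D; bytes_emitted=10

Answer: 1D 40 0D F0 FE 18 63 73 3C 1D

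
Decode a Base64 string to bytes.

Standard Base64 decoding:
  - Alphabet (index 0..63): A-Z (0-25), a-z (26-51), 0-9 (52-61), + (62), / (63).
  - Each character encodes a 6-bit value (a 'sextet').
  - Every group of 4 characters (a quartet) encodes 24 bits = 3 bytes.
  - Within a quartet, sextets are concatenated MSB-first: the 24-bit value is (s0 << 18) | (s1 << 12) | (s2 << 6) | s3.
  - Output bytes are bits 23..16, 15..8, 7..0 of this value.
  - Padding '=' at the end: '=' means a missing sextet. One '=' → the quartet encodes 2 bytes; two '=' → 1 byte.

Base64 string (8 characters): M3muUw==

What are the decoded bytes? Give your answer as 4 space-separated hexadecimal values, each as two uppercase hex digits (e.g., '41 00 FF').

Answer: 33 79 AE 53

Derivation:
After char 0 ('M'=12): chars_in_quartet=1 acc=0xC bytes_emitted=0
After char 1 ('3'=55): chars_in_quartet=2 acc=0x337 bytes_emitted=0
After char 2 ('m'=38): chars_in_quartet=3 acc=0xCDE6 bytes_emitted=0
After char 3 ('u'=46): chars_in_quartet=4 acc=0x3379AE -> emit 33 79 AE, reset; bytes_emitted=3
After char 4 ('U'=20): chars_in_quartet=1 acc=0x14 bytes_emitted=3
After char 5 ('w'=48): chars_in_quartet=2 acc=0x530 bytes_emitted=3
Padding '==': partial quartet acc=0x530 -> emit 53; bytes_emitted=4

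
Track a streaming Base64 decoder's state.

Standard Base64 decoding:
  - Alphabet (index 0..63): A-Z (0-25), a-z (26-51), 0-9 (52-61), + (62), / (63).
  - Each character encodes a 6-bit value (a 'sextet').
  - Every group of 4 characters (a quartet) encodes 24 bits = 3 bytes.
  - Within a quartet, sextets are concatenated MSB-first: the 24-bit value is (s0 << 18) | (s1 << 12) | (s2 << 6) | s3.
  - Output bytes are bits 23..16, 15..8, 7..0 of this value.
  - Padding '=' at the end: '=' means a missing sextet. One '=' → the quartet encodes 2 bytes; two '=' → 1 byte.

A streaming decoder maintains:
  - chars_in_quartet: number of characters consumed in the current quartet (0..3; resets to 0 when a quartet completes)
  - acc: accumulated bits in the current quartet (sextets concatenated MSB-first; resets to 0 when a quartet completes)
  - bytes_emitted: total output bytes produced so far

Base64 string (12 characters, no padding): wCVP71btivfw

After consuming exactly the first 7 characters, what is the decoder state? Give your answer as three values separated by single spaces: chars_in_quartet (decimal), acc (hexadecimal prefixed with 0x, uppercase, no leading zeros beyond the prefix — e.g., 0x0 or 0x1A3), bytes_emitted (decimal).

Answer: 3 0x3BD5B 3

Derivation:
After char 0 ('w'=48): chars_in_quartet=1 acc=0x30 bytes_emitted=0
After char 1 ('C'=2): chars_in_quartet=2 acc=0xC02 bytes_emitted=0
After char 2 ('V'=21): chars_in_quartet=3 acc=0x30095 bytes_emitted=0
After char 3 ('P'=15): chars_in_quartet=4 acc=0xC0254F -> emit C0 25 4F, reset; bytes_emitted=3
After char 4 ('7'=59): chars_in_quartet=1 acc=0x3B bytes_emitted=3
After char 5 ('1'=53): chars_in_quartet=2 acc=0xEF5 bytes_emitted=3
After char 6 ('b'=27): chars_in_quartet=3 acc=0x3BD5B bytes_emitted=3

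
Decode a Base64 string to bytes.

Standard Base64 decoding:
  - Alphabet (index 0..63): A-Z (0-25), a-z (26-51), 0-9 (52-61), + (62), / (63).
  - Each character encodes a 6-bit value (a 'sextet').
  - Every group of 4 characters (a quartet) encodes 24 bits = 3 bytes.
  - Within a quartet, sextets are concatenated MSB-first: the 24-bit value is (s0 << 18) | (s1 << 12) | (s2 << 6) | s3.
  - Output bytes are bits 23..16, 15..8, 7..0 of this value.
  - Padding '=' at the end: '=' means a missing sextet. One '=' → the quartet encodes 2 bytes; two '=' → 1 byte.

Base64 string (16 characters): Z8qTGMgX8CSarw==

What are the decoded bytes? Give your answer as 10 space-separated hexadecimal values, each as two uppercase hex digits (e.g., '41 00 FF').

After char 0 ('Z'=25): chars_in_quartet=1 acc=0x19 bytes_emitted=0
After char 1 ('8'=60): chars_in_quartet=2 acc=0x67C bytes_emitted=0
After char 2 ('q'=42): chars_in_quartet=3 acc=0x19F2A bytes_emitted=0
After char 3 ('T'=19): chars_in_quartet=4 acc=0x67CA93 -> emit 67 CA 93, reset; bytes_emitted=3
After char 4 ('G'=6): chars_in_quartet=1 acc=0x6 bytes_emitted=3
After char 5 ('M'=12): chars_in_quartet=2 acc=0x18C bytes_emitted=3
After char 6 ('g'=32): chars_in_quartet=3 acc=0x6320 bytes_emitted=3
After char 7 ('X'=23): chars_in_quartet=4 acc=0x18C817 -> emit 18 C8 17, reset; bytes_emitted=6
After char 8 ('8'=60): chars_in_quartet=1 acc=0x3C bytes_emitted=6
After char 9 ('C'=2): chars_in_quartet=2 acc=0xF02 bytes_emitted=6
After char 10 ('S'=18): chars_in_quartet=3 acc=0x3C092 bytes_emitted=6
After char 11 ('a'=26): chars_in_quartet=4 acc=0xF0249A -> emit F0 24 9A, reset; bytes_emitted=9
After char 12 ('r'=43): chars_in_quartet=1 acc=0x2B bytes_emitted=9
After char 13 ('w'=48): chars_in_quartet=2 acc=0xAF0 bytes_emitted=9
Padding '==': partial quartet acc=0xAF0 -> emit AF; bytes_emitted=10

Answer: 67 CA 93 18 C8 17 F0 24 9A AF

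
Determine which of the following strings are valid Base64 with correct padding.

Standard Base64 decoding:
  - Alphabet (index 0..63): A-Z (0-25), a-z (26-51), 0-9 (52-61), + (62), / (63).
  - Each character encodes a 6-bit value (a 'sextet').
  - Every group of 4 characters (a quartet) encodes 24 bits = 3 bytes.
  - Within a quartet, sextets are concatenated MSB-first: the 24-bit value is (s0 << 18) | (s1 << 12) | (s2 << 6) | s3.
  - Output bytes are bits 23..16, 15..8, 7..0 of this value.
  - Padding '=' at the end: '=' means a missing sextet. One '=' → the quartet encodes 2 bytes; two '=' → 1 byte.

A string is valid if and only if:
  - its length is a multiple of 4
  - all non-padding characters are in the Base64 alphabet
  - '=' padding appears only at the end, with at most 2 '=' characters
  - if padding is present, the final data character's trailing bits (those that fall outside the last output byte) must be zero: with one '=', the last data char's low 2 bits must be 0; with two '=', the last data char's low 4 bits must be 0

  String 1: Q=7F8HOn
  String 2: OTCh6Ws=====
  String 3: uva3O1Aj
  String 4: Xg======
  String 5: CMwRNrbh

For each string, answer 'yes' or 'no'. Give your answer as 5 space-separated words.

Answer: no no yes no yes

Derivation:
String 1: 'Q=7F8HOn' → invalid (bad char(s): ['=']; '=' in middle)
String 2: 'OTCh6Ws=====' → invalid (5 pad chars (max 2))
String 3: 'uva3O1Aj' → valid
String 4: 'Xg======' → invalid (6 pad chars (max 2))
String 5: 'CMwRNrbh' → valid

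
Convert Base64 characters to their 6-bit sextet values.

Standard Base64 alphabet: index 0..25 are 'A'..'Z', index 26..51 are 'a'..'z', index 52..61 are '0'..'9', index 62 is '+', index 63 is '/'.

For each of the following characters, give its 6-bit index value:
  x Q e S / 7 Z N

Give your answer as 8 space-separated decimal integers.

Answer: 49 16 30 18 63 59 25 13

Derivation:
'x': a..z range, 26 + ord('x') − ord('a') = 49
'Q': A..Z range, ord('Q') − ord('A') = 16
'e': a..z range, 26 + ord('e') − ord('a') = 30
'S': A..Z range, ord('S') − ord('A') = 18
'/': index 63
'7': 0..9 range, 52 + ord('7') − ord('0') = 59
'Z': A..Z range, ord('Z') − ord('A') = 25
'N': A..Z range, ord('N') − ord('A') = 13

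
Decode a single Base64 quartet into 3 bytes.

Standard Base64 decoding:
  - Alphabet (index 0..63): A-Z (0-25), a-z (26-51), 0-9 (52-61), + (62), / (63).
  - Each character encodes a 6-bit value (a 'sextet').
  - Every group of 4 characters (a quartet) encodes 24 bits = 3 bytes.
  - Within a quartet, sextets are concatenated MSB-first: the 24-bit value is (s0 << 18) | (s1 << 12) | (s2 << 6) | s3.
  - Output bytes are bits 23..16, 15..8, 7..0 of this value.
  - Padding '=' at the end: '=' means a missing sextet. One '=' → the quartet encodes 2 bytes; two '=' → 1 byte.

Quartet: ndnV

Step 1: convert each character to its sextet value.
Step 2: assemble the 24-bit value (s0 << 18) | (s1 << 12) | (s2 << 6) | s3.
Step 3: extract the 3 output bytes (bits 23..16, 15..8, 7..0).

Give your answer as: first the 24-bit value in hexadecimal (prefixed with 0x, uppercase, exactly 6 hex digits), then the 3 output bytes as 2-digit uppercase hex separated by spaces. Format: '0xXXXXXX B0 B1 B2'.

Answer: 0x9DD9D5 9D D9 D5

Derivation:
Sextets: n=39, d=29, n=39, V=21
24-bit: (39<<18) | (29<<12) | (39<<6) | 21
      = 0x9C0000 | 0x01D000 | 0x0009C0 | 0x000015
      = 0x9DD9D5
Bytes: (v>>16)&0xFF=9D, (v>>8)&0xFF=D9, v&0xFF=D5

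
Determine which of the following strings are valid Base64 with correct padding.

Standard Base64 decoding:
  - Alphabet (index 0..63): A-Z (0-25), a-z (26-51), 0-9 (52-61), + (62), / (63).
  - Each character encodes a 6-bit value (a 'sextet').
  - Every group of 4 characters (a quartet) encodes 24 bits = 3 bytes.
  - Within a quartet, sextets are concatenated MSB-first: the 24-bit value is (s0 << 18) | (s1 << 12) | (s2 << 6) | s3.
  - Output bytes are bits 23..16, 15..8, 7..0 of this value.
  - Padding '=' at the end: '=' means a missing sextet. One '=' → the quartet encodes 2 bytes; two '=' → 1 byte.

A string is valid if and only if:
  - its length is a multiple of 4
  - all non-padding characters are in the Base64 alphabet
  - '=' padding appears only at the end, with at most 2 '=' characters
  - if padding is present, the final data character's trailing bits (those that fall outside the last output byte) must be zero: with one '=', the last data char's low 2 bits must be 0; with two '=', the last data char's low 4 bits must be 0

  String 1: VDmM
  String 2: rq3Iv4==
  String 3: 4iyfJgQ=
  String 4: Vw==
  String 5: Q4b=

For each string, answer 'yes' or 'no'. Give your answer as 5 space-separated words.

String 1: 'VDmM' → valid
String 2: 'rq3Iv4==' → invalid (bad trailing bits)
String 3: '4iyfJgQ=' → valid
String 4: 'Vw==' → valid
String 5: 'Q4b=' → invalid (bad trailing bits)

Answer: yes no yes yes no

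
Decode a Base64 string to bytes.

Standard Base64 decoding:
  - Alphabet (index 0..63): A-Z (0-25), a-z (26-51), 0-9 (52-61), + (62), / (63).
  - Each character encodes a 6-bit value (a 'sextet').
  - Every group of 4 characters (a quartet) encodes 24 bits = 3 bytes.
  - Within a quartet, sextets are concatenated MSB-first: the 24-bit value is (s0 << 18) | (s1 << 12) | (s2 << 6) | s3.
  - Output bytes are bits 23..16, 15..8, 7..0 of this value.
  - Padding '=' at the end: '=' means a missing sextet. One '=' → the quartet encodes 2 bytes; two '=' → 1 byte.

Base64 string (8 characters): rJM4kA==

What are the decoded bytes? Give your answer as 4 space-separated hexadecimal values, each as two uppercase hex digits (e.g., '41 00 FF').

Answer: AC 93 38 90

Derivation:
After char 0 ('r'=43): chars_in_quartet=1 acc=0x2B bytes_emitted=0
After char 1 ('J'=9): chars_in_quartet=2 acc=0xAC9 bytes_emitted=0
After char 2 ('M'=12): chars_in_quartet=3 acc=0x2B24C bytes_emitted=0
After char 3 ('4'=56): chars_in_quartet=4 acc=0xAC9338 -> emit AC 93 38, reset; bytes_emitted=3
After char 4 ('k'=36): chars_in_quartet=1 acc=0x24 bytes_emitted=3
After char 5 ('A'=0): chars_in_quartet=2 acc=0x900 bytes_emitted=3
Padding '==': partial quartet acc=0x900 -> emit 90; bytes_emitted=4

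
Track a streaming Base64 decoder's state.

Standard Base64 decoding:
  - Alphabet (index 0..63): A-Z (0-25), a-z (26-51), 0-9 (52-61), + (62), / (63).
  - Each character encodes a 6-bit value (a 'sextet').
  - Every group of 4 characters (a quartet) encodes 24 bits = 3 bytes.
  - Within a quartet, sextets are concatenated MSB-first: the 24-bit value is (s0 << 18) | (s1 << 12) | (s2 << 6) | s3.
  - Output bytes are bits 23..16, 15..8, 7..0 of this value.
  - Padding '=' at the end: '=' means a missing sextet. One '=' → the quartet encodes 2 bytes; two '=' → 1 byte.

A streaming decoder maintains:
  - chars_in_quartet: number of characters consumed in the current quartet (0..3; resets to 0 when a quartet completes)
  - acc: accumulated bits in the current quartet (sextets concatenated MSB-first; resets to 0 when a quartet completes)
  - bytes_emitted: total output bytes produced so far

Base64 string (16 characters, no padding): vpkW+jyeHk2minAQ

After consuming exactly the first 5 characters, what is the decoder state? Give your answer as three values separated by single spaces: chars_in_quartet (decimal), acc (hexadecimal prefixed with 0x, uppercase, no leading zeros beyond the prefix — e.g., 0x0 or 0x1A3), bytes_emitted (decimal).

Answer: 1 0x3E 3

Derivation:
After char 0 ('v'=47): chars_in_quartet=1 acc=0x2F bytes_emitted=0
After char 1 ('p'=41): chars_in_quartet=2 acc=0xBE9 bytes_emitted=0
After char 2 ('k'=36): chars_in_quartet=3 acc=0x2FA64 bytes_emitted=0
After char 3 ('W'=22): chars_in_quartet=4 acc=0xBE9916 -> emit BE 99 16, reset; bytes_emitted=3
After char 4 ('+'=62): chars_in_quartet=1 acc=0x3E bytes_emitted=3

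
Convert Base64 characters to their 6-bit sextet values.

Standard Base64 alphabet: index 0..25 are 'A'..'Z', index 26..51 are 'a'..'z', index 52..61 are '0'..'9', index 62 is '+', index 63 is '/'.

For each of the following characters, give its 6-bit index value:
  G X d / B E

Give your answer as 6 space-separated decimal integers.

Answer: 6 23 29 63 1 4

Derivation:
'G': A..Z range, ord('G') − ord('A') = 6
'X': A..Z range, ord('X') − ord('A') = 23
'd': a..z range, 26 + ord('d') − ord('a') = 29
'/': index 63
'B': A..Z range, ord('B') − ord('A') = 1
'E': A..Z range, ord('E') − ord('A') = 4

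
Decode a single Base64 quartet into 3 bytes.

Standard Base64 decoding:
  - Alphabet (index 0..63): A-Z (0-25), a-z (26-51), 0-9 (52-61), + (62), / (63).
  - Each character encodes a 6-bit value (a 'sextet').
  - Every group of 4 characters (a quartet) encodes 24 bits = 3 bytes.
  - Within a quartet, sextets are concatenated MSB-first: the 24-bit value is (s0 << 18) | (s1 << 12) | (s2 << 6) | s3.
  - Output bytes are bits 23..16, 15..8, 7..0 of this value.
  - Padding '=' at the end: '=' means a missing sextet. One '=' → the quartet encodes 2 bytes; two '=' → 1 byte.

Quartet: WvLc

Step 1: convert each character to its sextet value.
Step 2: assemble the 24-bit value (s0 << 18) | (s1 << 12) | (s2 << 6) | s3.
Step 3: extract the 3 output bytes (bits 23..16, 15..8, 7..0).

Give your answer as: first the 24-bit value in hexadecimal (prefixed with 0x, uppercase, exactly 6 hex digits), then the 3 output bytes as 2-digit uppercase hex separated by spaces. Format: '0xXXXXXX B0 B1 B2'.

Sextets: W=22, v=47, L=11, c=28
24-bit: (22<<18) | (47<<12) | (11<<6) | 28
      = 0x580000 | 0x02F000 | 0x0002C0 | 0x00001C
      = 0x5AF2DC
Bytes: (v>>16)&0xFF=5A, (v>>8)&0xFF=F2, v&0xFF=DC

Answer: 0x5AF2DC 5A F2 DC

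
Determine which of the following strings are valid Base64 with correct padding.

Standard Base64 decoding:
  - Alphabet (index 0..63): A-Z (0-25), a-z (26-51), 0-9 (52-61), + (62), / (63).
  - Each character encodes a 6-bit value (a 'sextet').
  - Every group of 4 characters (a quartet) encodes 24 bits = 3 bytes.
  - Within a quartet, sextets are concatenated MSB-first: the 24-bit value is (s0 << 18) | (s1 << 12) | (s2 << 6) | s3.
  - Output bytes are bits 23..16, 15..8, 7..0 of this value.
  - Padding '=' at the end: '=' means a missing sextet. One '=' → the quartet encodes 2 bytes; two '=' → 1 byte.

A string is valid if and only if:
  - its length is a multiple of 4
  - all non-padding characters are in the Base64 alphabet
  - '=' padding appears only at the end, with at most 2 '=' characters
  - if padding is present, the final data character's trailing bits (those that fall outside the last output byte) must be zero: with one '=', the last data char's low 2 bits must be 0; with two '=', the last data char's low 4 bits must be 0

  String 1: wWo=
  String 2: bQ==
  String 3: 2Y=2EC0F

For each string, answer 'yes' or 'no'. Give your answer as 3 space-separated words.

Answer: yes yes no

Derivation:
String 1: 'wWo=' → valid
String 2: 'bQ==' → valid
String 3: '2Y=2EC0F' → invalid (bad char(s): ['=']; '=' in middle)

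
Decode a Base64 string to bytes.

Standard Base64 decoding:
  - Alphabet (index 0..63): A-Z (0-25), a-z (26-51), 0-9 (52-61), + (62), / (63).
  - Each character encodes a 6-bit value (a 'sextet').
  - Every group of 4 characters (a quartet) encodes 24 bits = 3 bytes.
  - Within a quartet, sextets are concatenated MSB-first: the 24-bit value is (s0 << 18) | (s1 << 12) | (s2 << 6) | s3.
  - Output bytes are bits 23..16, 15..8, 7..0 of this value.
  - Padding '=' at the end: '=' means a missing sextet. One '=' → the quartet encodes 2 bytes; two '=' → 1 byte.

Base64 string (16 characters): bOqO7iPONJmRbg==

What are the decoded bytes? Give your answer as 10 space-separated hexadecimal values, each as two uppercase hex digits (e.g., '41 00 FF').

After char 0 ('b'=27): chars_in_quartet=1 acc=0x1B bytes_emitted=0
After char 1 ('O'=14): chars_in_quartet=2 acc=0x6CE bytes_emitted=0
After char 2 ('q'=42): chars_in_quartet=3 acc=0x1B3AA bytes_emitted=0
After char 3 ('O'=14): chars_in_quartet=4 acc=0x6CEA8E -> emit 6C EA 8E, reset; bytes_emitted=3
After char 4 ('7'=59): chars_in_quartet=1 acc=0x3B bytes_emitted=3
After char 5 ('i'=34): chars_in_quartet=2 acc=0xEE2 bytes_emitted=3
After char 6 ('P'=15): chars_in_quartet=3 acc=0x3B88F bytes_emitted=3
After char 7 ('O'=14): chars_in_quartet=4 acc=0xEE23CE -> emit EE 23 CE, reset; bytes_emitted=6
After char 8 ('N'=13): chars_in_quartet=1 acc=0xD bytes_emitted=6
After char 9 ('J'=9): chars_in_quartet=2 acc=0x349 bytes_emitted=6
After char 10 ('m'=38): chars_in_quartet=3 acc=0xD266 bytes_emitted=6
After char 11 ('R'=17): chars_in_quartet=4 acc=0x349991 -> emit 34 99 91, reset; bytes_emitted=9
After char 12 ('b'=27): chars_in_quartet=1 acc=0x1B bytes_emitted=9
After char 13 ('g'=32): chars_in_quartet=2 acc=0x6E0 bytes_emitted=9
Padding '==': partial quartet acc=0x6E0 -> emit 6E; bytes_emitted=10

Answer: 6C EA 8E EE 23 CE 34 99 91 6E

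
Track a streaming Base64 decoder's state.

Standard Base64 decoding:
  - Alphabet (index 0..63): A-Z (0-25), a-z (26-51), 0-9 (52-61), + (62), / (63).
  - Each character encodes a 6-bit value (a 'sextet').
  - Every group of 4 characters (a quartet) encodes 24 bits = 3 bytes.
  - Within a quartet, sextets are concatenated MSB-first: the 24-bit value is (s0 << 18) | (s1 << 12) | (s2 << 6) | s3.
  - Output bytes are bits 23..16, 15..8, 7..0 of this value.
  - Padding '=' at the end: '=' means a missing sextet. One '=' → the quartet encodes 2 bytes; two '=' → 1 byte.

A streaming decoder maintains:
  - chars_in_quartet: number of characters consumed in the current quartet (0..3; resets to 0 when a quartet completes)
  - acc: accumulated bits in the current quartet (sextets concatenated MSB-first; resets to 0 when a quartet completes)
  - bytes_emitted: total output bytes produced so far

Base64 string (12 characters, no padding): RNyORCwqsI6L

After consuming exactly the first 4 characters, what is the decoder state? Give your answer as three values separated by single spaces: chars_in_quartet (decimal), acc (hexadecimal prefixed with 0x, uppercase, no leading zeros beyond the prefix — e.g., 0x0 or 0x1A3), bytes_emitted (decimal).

Answer: 0 0x0 3

Derivation:
After char 0 ('R'=17): chars_in_quartet=1 acc=0x11 bytes_emitted=0
After char 1 ('N'=13): chars_in_quartet=2 acc=0x44D bytes_emitted=0
After char 2 ('y'=50): chars_in_quartet=3 acc=0x11372 bytes_emitted=0
After char 3 ('O'=14): chars_in_quartet=4 acc=0x44DC8E -> emit 44 DC 8E, reset; bytes_emitted=3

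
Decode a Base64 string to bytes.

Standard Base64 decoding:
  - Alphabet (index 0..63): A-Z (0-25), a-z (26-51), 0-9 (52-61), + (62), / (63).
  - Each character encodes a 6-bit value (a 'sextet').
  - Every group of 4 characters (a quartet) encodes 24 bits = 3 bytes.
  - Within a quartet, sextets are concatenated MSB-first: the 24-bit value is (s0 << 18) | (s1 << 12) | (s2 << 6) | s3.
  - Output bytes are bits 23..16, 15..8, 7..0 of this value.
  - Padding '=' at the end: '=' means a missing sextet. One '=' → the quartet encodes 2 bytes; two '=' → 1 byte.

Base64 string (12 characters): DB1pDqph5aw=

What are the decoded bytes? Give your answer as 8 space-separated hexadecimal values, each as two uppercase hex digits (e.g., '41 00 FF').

After char 0 ('D'=3): chars_in_quartet=1 acc=0x3 bytes_emitted=0
After char 1 ('B'=1): chars_in_quartet=2 acc=0xC1 bytes_emitted=0
After char 2 ('1'=53): chars_in_quartet=3 acc=0x3075 bytes_emitted=0
After char 3 ('p'=41): chars_in_quartet=4 acc=0xC1D69 -> emit 0C 1D 69, reset; bytes_emitted=3
After char 4 ('D'=3): chars_in_quartet=1 acc=0x3 bytes_emitted=3
After char 5 ('q'=42): chars_in_quartet=2 acc=0xEA bytes_emitted=3
After char 6 ('p'=41): chars_in_quartet=3 acc=0x3AA9 bytes_emitted=3
After char 7 ('h'=33): chars_in_quartet=4 acc=0xEAA61 -> emit 0E AA 61, reset; bytes_emitted=6
After char 8 ('5'=57): chars_in_quartet=1 acc=0x39 bytes_emitted=6
After char 9 ('a'=26): chars_in_quartet=2 acc=0xE5A bytes_emitted=6
After char 10 ('w'=48): chars_in_quartet=3 acc=0x396B0 bytes_emitted=6
Padding '=': partial quartet acc=0x396B0 -> emit E5 AC; bytes_emitted=8

Answer: 0C 1D 69 0E AA 61 E5 AC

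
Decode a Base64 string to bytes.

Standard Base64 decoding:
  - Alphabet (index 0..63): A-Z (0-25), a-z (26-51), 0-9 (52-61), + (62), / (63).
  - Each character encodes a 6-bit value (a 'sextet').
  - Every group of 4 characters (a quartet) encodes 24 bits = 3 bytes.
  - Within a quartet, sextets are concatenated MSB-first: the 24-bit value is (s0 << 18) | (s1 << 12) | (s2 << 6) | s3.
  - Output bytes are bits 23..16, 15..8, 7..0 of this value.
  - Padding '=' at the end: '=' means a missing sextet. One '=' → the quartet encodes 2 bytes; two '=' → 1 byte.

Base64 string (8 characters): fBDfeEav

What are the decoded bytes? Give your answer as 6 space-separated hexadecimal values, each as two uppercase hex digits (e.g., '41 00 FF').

After char 0 ('f'=31): chars_in_quartet=1 acc=0x1F bytes_emitted=0
After char 1 ('B'=1): chars_in_quartet=2 acc=0x7C1 bytes_emitted=0
After char 2 ('D'=3): chars_in_quartet=3 acc=0x1F043 bytes_emitted=0
After char 3 ('f'=31): chars_in_quartet=4 acc=0x7C10DF -> emit 7C 10 DF, reset; bytes_emitted=3
After char 4 ('e'=30): chars_in_quartet=1 acc=0x1E bytes_emitted=3
After char 5 ('E'=4): chars_in_quartet=2 acc=0x784 bytes_emitted=3
After char 6 ('a'=26): chars_in_quartet=3 acc=0x1E11A bytes_emitted=3
After char 7 ('v'=47): chars_in_quartet=4 acc=0x7846AF -> emit 78 46 AF, reset; bytes_emitted=6

Answer: 7C 10 DF 78 46 AF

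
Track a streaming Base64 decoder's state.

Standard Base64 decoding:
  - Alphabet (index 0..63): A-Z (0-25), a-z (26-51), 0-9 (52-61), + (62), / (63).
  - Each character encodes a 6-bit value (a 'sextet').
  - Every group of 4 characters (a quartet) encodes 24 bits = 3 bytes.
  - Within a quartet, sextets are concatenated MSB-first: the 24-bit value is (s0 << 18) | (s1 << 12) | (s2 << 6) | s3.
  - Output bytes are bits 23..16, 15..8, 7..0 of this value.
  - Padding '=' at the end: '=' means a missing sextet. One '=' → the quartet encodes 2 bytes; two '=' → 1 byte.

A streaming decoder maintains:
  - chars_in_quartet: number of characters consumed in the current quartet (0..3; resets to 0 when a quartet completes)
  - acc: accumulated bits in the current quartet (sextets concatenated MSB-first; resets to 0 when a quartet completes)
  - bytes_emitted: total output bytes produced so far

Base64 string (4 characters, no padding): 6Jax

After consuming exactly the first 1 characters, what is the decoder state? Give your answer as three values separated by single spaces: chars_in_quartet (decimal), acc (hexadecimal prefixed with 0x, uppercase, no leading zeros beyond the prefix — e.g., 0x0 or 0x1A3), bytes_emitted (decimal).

After char 0 ('6'=58): chars_in_quartet=1 acc=0x3A bytes_emitted=0

Answer: 1 0x3A 0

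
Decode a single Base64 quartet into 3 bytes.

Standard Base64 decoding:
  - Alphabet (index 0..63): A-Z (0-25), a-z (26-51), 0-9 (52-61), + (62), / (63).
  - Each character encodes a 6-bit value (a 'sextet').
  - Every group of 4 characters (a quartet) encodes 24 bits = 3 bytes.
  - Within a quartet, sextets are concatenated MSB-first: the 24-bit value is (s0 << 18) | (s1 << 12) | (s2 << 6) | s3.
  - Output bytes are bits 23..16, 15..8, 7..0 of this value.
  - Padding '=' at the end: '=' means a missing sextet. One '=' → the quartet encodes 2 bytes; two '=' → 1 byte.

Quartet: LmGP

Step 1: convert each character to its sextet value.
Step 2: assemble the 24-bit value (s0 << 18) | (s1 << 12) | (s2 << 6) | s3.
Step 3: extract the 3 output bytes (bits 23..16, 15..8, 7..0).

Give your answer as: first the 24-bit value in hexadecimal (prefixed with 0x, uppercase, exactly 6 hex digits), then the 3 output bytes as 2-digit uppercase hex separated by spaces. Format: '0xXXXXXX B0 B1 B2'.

Sextets: L=11, m=38, G=6, P=15
24-bit: (11<<18) | (38<<12) | (6<<6) | 15
      = 0x2C0000 | 0x026000 | 0x000180 | 0x00000F
      = 0x2E618F
Bytes: (v>>16)&0xFF=2E, (v>>8)&0xFF=61, v&0xFF=8F

Answer: 0x2E618F 2E 61 8F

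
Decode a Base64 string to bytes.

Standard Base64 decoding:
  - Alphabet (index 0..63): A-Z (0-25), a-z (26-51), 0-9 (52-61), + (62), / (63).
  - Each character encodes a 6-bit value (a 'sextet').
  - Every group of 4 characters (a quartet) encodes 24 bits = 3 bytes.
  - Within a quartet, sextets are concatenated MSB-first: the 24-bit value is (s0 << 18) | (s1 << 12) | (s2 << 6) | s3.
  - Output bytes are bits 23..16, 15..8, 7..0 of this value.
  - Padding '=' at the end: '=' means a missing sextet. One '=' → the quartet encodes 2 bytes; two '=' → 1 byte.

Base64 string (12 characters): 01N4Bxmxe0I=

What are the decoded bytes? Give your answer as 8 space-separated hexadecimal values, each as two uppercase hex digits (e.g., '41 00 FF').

Answer: D3 53 78 07 19 B1 7B 42

Derivation:
After char 0 ('0'=52): chars_in_quartet=1 acc=0x34 bytes_emitted=0
After char 1 ('1'=53): chars_in_quartet=2 acc=0xD35 bytes_emitted=0
After char 2 ('N'=13): chars_in_quartet=3 acc=0x34D4D bytes_emitted=0
After char 3 ('4'=56): chars_in_quartet=4 acc=0xD35378 -> emit D3 53 78, reset; bytes_emitted=3
After char 4 ('B'=1): chars_in_quartet=1 acc=0x1 bytes_emitted=3
After char 5 ('x'=49): chars_in_quartet=2 acc=0x71 bytes_emitted=3
After char 6 ('m'=38): chars_in_quartet=3 acc=0x1C66 bytes_emitted=3
After char 7 ('x'=49): chars_in_quartet=4 acc=0x719B1 -> emit 07 19 B1, reset; bytes_emitted=6
After char 8 ('e'=30): chars_in_quartet=1 acc=0x1E bytes_emitted=6
After char 9 ('0'=52): chars_in_quartet=2 acc=0x7B4 bytes_emitted=6
After char 10 ('I'=8): chars_in_quartet=3 acc=0x1ED08 bytes_emitted=6
Padding '=': partial quartet acc=0x1ED08 -> emit 7B 42; bytes_emitted=8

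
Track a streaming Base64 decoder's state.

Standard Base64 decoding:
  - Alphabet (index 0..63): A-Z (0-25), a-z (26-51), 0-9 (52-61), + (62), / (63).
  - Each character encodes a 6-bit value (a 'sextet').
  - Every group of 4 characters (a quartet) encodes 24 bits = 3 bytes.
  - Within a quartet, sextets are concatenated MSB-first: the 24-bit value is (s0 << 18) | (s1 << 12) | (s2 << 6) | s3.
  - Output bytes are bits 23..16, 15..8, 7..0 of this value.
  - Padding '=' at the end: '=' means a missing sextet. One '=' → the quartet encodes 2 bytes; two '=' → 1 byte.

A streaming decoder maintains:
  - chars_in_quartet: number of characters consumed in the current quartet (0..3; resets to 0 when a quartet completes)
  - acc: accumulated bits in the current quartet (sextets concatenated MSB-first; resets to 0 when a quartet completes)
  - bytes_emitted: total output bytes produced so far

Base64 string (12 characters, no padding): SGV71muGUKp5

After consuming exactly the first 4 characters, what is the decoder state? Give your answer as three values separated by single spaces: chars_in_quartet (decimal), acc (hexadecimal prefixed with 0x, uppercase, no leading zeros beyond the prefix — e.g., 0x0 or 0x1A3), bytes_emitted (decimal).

After char 0 ('S'=18): chars_in_quartet=1 acc=0x12 bytes_emitted=0
After char 1 ('G'=6): chars_in_quartet=2 acc=0x486 bytes_emitted=0
After char 2 ('V'=21): chars_in_quartet=3 acc=0x12195 bytes_emitted=0
After char 3 ('7'=59): chars_in_quartet=4 acc=0x48657B -> emit 48 65 7B, reset; bytes_emitted=3

Answer: 0 0x0 3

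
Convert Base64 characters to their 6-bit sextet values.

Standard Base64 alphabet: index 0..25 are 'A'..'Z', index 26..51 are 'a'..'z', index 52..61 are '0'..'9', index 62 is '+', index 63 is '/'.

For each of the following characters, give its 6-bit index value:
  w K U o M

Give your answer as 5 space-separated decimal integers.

Answer: 48 10 20 40 12

Derivation:
'w': a..z range, 26 + ord('w') − ord('a') = 48
'K': A..Z range, ord('K') − ord('A') = 10
'U': A..Z range, ord('U') − ord('A') = 20
'o': a..z range, 26 + ord('o') − ord('a') = 40
'M': A..Z range, ord('M') − ord('A') = 12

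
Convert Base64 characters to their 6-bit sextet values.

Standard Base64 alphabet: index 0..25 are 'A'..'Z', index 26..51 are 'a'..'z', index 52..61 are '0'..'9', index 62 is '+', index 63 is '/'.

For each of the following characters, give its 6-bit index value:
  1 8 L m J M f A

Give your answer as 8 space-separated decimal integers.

'1': 0..9 range, 52 + ord('1') − ord('0') = 53
'8': 0..9 range, 52 + ord('8') − ord('0') = 60
'L': A..Z range, ord('L') − ord('A') = 11
'm': a..z range, 26 + ord('m') − ord('a') = 38
'J': A..Z range, ord('J') − ord('A') = 9
'M': A..Z range, ord('M') − ord('A') = 12
'f': a..z range, 26 + ord('f') − ord('a') = 31
'A': A..Z range, ord('A') − ord('A') = 0

Answer: 53 60 11 38 9 12 31 0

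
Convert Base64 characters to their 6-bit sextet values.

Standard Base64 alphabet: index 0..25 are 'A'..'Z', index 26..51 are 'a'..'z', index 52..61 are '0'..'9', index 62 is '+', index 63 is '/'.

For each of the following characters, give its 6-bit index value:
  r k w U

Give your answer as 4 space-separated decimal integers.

'r': a..z range, 26 + ord('r') − ord('a') = 43
'k': a..z range, 26 + ord('k') − ord('a') = 36
'w': a..z range, 26 + ord('w') − ord('a') = 48
'U': A..Z range, ord('U') − ord('A') = 20

Answer: 43 36 48 20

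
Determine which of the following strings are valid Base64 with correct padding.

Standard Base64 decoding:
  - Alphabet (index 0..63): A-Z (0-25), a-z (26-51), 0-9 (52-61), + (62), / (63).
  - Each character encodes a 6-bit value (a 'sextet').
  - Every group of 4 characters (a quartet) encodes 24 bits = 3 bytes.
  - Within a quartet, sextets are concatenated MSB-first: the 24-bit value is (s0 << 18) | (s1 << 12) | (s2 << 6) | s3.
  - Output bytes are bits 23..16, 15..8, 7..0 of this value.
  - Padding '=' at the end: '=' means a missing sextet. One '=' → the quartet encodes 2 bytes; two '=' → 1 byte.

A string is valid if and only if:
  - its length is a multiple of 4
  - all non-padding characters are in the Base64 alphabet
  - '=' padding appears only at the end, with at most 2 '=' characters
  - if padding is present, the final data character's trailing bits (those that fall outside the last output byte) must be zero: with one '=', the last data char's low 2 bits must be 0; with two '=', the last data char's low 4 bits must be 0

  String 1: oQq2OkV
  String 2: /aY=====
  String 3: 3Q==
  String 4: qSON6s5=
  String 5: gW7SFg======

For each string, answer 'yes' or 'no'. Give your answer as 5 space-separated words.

Answer: no no yes no no

Derivation:
String 1: 'oQq2OkV' → invalid (len=7 not mult of 4)
String 2: '/aY=====' → invalid (5 pad chars (max 2))
String 3: '3Q==' → valid
String 4: 'qSON6s5=' → invalid (bad trailing bits)
String 5: 'gW7SFg======' → invalid (6 pad chars (max 2))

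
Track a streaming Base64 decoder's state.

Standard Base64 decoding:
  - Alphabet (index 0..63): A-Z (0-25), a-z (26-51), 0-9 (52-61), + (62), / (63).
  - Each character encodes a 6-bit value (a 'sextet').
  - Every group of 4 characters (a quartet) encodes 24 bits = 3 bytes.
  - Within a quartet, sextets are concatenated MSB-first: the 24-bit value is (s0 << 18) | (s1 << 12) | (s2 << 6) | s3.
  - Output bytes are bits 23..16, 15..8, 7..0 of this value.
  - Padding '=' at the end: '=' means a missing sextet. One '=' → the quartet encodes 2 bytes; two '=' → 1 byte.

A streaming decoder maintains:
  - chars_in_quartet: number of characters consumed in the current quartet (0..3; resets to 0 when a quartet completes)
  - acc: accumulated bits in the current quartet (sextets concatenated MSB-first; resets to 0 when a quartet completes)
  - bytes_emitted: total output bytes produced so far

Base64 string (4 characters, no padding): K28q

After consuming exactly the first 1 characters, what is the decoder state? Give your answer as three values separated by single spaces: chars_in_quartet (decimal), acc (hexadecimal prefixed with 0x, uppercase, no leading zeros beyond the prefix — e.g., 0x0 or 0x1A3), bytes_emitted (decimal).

After char 0 ('K'=10): chars_in_quartet=1 acc=0xA bytes_emitted=0

Answer: 1 0xA 0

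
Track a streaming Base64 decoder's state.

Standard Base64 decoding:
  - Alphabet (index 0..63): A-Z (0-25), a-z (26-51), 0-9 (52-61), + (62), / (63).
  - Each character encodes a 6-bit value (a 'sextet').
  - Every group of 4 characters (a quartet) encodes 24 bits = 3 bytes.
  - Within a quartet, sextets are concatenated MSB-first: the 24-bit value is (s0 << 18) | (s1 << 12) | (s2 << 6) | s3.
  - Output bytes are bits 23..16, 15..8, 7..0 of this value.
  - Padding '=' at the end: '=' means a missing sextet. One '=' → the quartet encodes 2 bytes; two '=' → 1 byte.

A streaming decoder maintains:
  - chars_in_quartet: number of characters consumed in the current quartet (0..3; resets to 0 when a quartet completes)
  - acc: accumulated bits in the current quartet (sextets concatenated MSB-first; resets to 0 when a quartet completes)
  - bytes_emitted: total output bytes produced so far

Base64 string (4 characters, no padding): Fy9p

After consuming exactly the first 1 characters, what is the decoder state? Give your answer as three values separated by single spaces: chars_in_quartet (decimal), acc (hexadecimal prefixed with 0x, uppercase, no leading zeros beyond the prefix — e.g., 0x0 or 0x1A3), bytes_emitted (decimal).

After char 0 ('F'=5): chars_in_quartet=1 acc=0x5 bytes_emitted=0

Answer: 1 0x5 0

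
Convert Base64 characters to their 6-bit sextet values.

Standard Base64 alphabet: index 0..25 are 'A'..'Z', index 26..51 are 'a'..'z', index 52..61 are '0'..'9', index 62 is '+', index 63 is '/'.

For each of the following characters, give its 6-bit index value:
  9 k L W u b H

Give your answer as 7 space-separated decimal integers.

'9': 0..9 range, 52 + ord('9') − ord('0') = 61
'k': a..z range, 26 + ord('k') − ord('a') = 36
'L': A..Z range, ord('L') − ord('A') = 11
'W': A..Z range, ord('W') − ord('A') = 22
'u': a..z range, 26 + ord('u') − ord('a') = 46
'b': a..z range, 26 + ord('b') − ord('a') = 27
'H': A..Z range, ord('H') − ord('A') = 7

Answer: 61 36 11 22 46 27 7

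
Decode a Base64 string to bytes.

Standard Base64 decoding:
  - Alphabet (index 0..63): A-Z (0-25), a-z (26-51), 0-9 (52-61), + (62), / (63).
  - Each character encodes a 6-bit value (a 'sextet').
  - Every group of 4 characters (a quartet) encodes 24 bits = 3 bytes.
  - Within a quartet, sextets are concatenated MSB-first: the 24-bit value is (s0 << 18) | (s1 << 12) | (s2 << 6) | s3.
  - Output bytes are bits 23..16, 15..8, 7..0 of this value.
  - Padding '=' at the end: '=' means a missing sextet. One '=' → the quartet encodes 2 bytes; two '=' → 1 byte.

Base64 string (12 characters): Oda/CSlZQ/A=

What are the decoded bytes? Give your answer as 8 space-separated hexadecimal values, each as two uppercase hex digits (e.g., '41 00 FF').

Answer: 39 D6 BF 09 29 59 43 F0

Derivation:
After char 0 ('O'=14): chars_in_quartet=1 acc=0xE bytes_emitted=0
After char 1 ('d'=29): chars_in_quartet=2 acc=0x39D bytes_emitted=0
After char 2 ('a'=26): chars_in_quartet=3 acc=0xE75A bytes_emitted=0
After char 3 ('/'=63): chars_in_quartet=4 acc=0x39D6BF -> emit 39 D6 BF, reset; bytes_emitted=3
After char 4 ('C'=2): chars_in_quartet=1 acc=0x2 bytes_emitted=3
After char 5 ('S'=18): chars_in_quartet=2 acc=0x92 bytes_emitted=3
After char 6 ('l'=37): chars_in_quartet=3 acc=0x24A5 bytes_emitted=3
After char 7 ('Z'=25): chars_in_quartet=4 acc=0x92959 -> emit 09 29 59, reset; bytes_emitted=6
After char 8 ('Q'=16): chars_in_quartet=1 acc=0x10 bytes_emitted=6
After char 9 ('/'=63): chars_in_quartet=2 acc=0x43F bytes_emitted=6
After char 10 ('A'=0): chars_in_quartet=3 acc=0x10FC0 bytes_emitted=6
Padding '=': partial quartet acc=0x10FC0 -> emit 43 F0; bytes_emitted=8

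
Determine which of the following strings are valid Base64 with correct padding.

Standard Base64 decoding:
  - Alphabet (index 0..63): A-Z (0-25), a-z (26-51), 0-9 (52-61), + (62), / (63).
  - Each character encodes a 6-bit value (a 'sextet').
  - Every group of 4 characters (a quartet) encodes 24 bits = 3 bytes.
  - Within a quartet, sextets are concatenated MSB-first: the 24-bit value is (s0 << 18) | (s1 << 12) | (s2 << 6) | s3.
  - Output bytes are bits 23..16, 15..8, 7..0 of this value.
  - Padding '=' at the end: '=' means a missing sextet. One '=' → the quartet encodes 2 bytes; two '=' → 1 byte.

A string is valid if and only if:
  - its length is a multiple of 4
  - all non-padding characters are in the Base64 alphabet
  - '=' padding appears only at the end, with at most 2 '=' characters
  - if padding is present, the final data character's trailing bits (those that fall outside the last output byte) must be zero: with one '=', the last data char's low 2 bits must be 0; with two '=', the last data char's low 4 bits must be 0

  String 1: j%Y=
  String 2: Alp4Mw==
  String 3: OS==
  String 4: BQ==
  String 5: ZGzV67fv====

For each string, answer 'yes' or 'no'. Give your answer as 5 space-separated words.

Answer: no yes no yes no

Derivation:
String 1: 'j%Y=' → invalid (bad char(s): ['%'])
String 2: 'Alp4Mw==' → valid
String 3: 'OS==' → invalid (bad trailing bits)
String 4: 'BQ==' → valid
String 5: 'ZGzV67fv====' → invalid (4 pad chars (max 2))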